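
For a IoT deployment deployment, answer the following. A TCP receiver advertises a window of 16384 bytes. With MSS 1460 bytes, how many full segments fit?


Given: RWND = 16384 bytes, MSS = 1460 bytes
Full segments = floor(RWND / MSS)
Full segments = floor(16384 / 1460)
Full segments = floor(11.2219) = 11

11


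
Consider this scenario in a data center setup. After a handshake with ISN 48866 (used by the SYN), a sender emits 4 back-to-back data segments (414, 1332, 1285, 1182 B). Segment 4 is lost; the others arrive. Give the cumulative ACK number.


SYN uses sequence number 48866; first data byte = ISN + 1 = 48867.
Segment 1: SEQ = 48867, len = 414 B, covers [48867, 49280]
Segment 2: SEQ = 49281, len = 1332 B, covers [49281, 50612]
Segment 3: SEQ = 50613, len = 1285 B, covers [50613, 51897]
Segment 4: SEQ = 51898, len = 1182 B, covers [51898, 53079] [LOST]
In-order data received: bytes [48867, 51897] (segments 1..3).
Segment 4 missing -> gap begins at byte 51898.
Cumulative ACK = next expected in-order byte = 48867 + 414 + 1332 + 1285 = 51898

51898


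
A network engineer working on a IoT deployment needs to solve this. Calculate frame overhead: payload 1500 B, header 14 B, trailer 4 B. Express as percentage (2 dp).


Given: payload = 1500 B, header = 14 B, trailer = 4 B
Overhead bytes = header + trailer = 14 + 4 = 18
Total frame = payload + overhead = 1500 + 18 = 1518
Overhead % = 18 / 1518 * 100 = 1.1858% -> 1.19% (2 dp)

1.19


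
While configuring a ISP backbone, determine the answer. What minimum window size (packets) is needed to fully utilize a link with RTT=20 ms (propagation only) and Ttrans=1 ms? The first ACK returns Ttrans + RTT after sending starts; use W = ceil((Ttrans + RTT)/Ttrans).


Given: Ttrans = 1 ms, RTT = 20 ms (= 2 * Tprop, Tprop = 10 ms)
Time until first ACK returns = Ttrans + RTT = 1 + 20 = 21 ms
Need W * Ttrans >= Ttrans + RTT  ->  W >= (Ttrans + RTT) / Ttrans
(Ttrans + RTT) / Ttrans = 21 / 1 = 21
W_min = ceil(21) = 21

21


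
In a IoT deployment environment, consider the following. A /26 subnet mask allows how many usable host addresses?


Given: subnet mask /26
Host bits = 32 - 26 = 6
Total addresses = 2^6 = 64
Usable hosts = 64 - 2 (network + broadcast) = 62

62


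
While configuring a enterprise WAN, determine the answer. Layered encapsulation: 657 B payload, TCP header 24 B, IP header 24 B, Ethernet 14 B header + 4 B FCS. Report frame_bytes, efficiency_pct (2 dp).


TCP segment = 657 + 24 = 681 B
IP packet = 681 + 24 = 705 B
Ethernet frame = 705 + 14 + 4 = 723 B
Efficiency = app / frame = 657 / 723 = 0.908714 = 90.8714% -> 90.87% (2 dp)

723, 90.87


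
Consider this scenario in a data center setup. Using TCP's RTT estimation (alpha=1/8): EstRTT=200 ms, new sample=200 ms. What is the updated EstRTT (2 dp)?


Given: EstRTT = 200 ms, SampleRTT = 200 ms, alpha = 1/8
New EstRTT = (1 - alpha) * EstRTT + alpha * SampleRTT
(7/8) * 200 = 175
(1/8) * 200 = 25
New EstRTT = 175 + 25 = 200 ms -> 200.00 ms (2 dp)

200.00


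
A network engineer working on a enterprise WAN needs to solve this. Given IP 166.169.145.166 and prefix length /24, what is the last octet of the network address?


Given: IP = 166.169.145.166, prefix = /24
Subnet mask = 255.255.255.0
Last octet of IP: 166
Last octet of mask: 0
Network last octet = 166 AND 0 = 0

0


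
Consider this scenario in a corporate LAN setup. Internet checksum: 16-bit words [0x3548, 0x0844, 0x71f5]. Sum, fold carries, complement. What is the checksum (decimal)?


Given words: [0x3548, 0x0844, 0x71f5]
Step 1: Sum all words
Raw sum = 13640 + 2116 + 29173 = 44929
One's complement = ~44929 & 0xFFFF = 20606

20606


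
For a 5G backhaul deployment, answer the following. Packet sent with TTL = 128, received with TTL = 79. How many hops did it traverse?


Given: initial TTL = 128, received TTL = 79
Hops = initial TTL - received TTL
Hops = 128 - 79 = 49

49


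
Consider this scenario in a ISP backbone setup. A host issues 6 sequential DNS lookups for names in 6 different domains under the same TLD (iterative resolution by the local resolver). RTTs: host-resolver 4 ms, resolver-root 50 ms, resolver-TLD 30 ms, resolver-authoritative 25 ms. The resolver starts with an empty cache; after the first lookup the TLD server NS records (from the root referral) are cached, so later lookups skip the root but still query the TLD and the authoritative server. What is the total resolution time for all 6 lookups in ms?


Lookup 1 (cold cache): local + root + TLD + auth = 4 + 50 + 30 + 25 = 109 ms
Lookups 2..6 (TLD NS cached -> skip root; new domain -> still ask TLD and auth): local + TLD + auth = 4 + 30 + 25 = 59 ms each
Remaining 5 lookups: 5 * 59 = 295 ms
Total = 109 + 295 = 404 ms

404


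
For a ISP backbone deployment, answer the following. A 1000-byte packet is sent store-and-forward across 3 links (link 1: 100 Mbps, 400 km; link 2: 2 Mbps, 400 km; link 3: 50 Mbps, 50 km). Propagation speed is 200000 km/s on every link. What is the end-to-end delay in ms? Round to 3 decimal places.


Packet = 1000 bytes = 8000 bits. Store-and-forward: sum (t_trans + t_prop) per link.
Link 1: t_trans = 8000/(100*10^6) s = 0.0800 ms; t_prop = 400/200000 s = 2.0000 ms; subtotal = 2.0800 ms
Link 2: t_trans = 8000/(2*10^6) s = 4.0000 ms; t_prop = 400/200000 s = 2.0000 ms; subtotal = 6.0000 ms
Link 3: t_trans = 8000/(50*10^6) s = 0.1600 ms; t_prop = 50/200000 s = 0.2500 ms; subtotal = 0.4100 ms
End-to-end = 2.0800 + 6.0000 + 0.4100 = 8.4900 ms -> 8.490 ms (3 dp)

8.490


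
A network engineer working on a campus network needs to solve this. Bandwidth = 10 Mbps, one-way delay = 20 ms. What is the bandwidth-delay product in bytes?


Given: bandwidth = 10 Mbps, delay = 20 ms
BDP in bits = 10 * 10^6 * 20 / 1000
BDP in bits = 200000
BDP in bytes = 200000 / 8 = 25000

25000


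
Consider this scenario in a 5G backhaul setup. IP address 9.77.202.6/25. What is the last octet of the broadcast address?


Given: IP = 9.77.202.6, prefix = /25
Host bits = 32 - 25 = 7
Network last octet = 6 AND mask = 0
Host part size = 2^7 - 1 = 127
Broadcast last octet = 0 OR 127 = 127

127


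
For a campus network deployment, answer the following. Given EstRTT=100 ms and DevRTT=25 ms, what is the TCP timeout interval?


Given: EstRTT = 100 ms, DevRTT = 25 ms
Timeout = EstRTT + 4 * DevRTT
4 * DevRTT = 4 * 25 = 100
Timeout = 100 + 100 = 200 ms

200


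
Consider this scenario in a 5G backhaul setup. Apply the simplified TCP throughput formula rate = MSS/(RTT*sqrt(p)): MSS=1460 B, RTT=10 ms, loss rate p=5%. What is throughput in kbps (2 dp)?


Given: MSS = 1460 bytes, RTT = 10 ms, loss = 5%
RTT in seconds = 10 / 1000 = 0.01
Loss rate = 5% = 0.05
sqrt(loss) = sqrt(0.05) = 0.223606797750
Throughput (bytes/s) = 1460 / (0.01 * 0.223606797750) = 652931.8494
Throughput (kbps) = 652931.8494 * 8 / 1000 = 5223.454795 -> 5223.45 kbps (2 dp)

5223.45


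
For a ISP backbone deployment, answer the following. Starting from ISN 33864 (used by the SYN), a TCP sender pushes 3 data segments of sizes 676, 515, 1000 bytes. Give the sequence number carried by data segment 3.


The SYN occupies sequence number ISN = 33864, so the first data byte is ISN + 1 = 33865.
SEQ of data segment i = (ISN + 1) + sum of payload sizes of segments 1..i-1.
Segment 1: SEQ = 33865, payload = 676 bytes
Segment 2: SEQ = 34541, payload = 515 bytes
Segment 3: SEQ = 35056, payload = 1000 bytes
SEQ of segment 3 = 33865 + 676 + 515 = 35056

35056


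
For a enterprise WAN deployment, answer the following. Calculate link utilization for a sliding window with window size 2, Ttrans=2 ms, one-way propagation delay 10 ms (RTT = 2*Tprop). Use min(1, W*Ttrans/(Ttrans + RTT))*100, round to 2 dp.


Given: W = 2, Ttrans = 2 ms, RTT = 20 ms (= 2 * Tprop, Tprop = 10 ms)
Cycle time = Ttrans + RTT = 2 + 20 = 22 ms (first packet sent until its ACK returns)
W * Ttrans = 2 * 2 = 4 ms of sending per cycle
W * Ttrans / (Ttrans + RTT) = 4 / 22 = 0.181818
U = min(1, 0.181818) = 0.181818
U% = 18.18%

18.18


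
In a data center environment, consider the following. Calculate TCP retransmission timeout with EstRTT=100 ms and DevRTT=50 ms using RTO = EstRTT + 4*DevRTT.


Given: EstRTT = 100 ms, DevRTT = 50 ms
Timeout = EstRTT + 4 * DevRTT
4 * DevRTT = 4 * 50 = 200
Timeout = 100 + 200 = 300 ms

300


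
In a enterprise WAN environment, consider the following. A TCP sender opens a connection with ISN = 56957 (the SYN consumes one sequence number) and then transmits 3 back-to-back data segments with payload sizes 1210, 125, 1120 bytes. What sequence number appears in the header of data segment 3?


The SYN occupies sequence number ISN = 56957, so the first data byte is ISN + 1 = 56958.
SEQ of data segment i = (ISN + 1) + sum of payload sizes of segments 1..i-1.
Segment 1: SEQ = 56958, payload = 1210 bytes
Segment 2: SEQ = 58168, payload = 125 bytes
Segment 3: SEQ = 58293, payload = 1120 bytes
SEQ of segment 3 = 56958 + 1210 + 125 = 58293

58293


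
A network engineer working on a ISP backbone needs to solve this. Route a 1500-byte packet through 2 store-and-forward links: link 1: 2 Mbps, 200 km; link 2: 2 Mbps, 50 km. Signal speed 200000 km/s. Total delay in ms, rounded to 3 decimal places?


Packet = 1500 bytes = 12000 bits. Store-and-forward: sum (t_trans + t_prop) per link.
Link 1: t_trans = 12000/(2*10^6) s = 6.0000 ms; t_prop = 200/200000 s = 1.0000 ms; subtotal = 7.0000 ms
Link 2: t_trans = 12000/(2*10^6) s = 6.0000 ms; t_prop = 50/200000 s = 0.2500 ms; subtotal = 6.2500 ms
End-to-end = 7.0000 + 6.2500 = 13.2500 ms -> 13.250 ms (3 dp)

13.250


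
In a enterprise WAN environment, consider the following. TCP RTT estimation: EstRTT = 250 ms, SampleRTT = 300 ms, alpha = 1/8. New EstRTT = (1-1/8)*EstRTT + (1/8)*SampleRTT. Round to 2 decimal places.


Given: EstRTT = 250 ms, SampleRTT = 300 ms, alpha = 1/8
New EstRTT = (1 - alpha) * EstRTT + alpha * SampleRTT
(7/8) * 250 = 218.75
(1/8) * 300 = 37.5
New EstRTT = 218.75 + 37.5 = 256.25 ms -> 256.25 ms (2 dp)

256.25


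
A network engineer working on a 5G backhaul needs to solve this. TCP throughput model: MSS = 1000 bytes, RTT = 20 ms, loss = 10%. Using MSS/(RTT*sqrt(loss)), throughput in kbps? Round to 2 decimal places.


Given: MSS = 1000 bytes, RTT = 20 ms, loss = 10%
RTT in seconds = 20 / 1000 = 0.02
Loss rate = 10% = 0.1
sqrt(loss) = sqrt(0.1) = 0.316227766017
Throughput (bytes/s) = 1000 / (0.02 * 0.316227766017) = 158113.8830
Throughput (kbps) = 158113.8830 * 8 / 1000 = 1264.911064 -> 1264.91 kbps (2 dp)

1264.91


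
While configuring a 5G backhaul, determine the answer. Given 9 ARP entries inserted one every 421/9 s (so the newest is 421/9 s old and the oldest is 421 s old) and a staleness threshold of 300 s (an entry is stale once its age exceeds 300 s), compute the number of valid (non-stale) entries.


Ages are k * 421/9 s for k = 1..9 (spacing = 46.7778 s).
Entry k is valid iff k * 421/9 <= 300 iff k <= 9 * 300 / 421 = 6.4133
n_valid = floor(6.4133) = 6
(n_stale = 9 - 6 = 3)

6


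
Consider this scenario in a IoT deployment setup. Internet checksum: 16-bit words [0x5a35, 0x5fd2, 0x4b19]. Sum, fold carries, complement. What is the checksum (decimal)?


Given words: [0x5a35, 0x5fd2, 0x4b19]
Step 1: Sum all words
Raw sum = 23093 + 24530 + 19225 = 66848
Step 2: Fold carry: (1312 + 1) = 1313
One's complement = ~1313 & 0xFFFF = 64222

64222


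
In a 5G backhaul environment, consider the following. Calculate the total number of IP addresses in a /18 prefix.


Given: CIDR prefix /18
Host bits = 32 - 18 = 14
Total addresses = 2^14 = 16384

16384


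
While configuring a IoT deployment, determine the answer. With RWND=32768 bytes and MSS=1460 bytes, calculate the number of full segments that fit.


Given: RWND = 32768 bytes, MSS = 1460 bytes
Full segments = floor(RWND / MSS)
Full segments = floor(32768 / 1460)
Full segments = floor(22.4438) = 22

22


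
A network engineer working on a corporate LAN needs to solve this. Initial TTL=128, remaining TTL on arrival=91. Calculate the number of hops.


Given: initial TTL = 128, received TTL = 91
Hops = initial TTL - received TTL
Hops = 128 - 91 = 37

37


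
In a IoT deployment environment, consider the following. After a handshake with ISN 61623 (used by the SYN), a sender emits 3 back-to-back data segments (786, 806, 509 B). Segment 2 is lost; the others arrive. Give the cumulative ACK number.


SYN uses sequence number 61623; first data byte = ISN + 1 = 61624.
Segment 1: SEQ = 61624, len = 786 B, covers [61624, 62409]
Segment 2: SEQ = 62410, len = 806 B, covers [62410, 63215] [LOST]
Segment 3: SEQ = 63216, len = 509 B, covers [63216, 63724]
In-order data received: bytes [61624, 62409] (segments 1..1).
Segment 2 missing -> gap begins at byte 62410; later segments buffered out of order.
Cumulative ACK = next expected in-order byte = 61624 + 786 = 62410

62410


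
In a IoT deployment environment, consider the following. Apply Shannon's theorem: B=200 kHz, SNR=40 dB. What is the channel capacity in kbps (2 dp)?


Given: B = 200 kHz, SNR = 40 dB
SNR linear = 10^(40/10) = 10000
1 + SNR = 10001
log2(10001) = 13.2878566418
C = 200 * 1000 * 13.2878566418 = 2657571.3284 bps
C = 2657.571328 kbps -> 2657.57 kbps (2 dp)

2657.57


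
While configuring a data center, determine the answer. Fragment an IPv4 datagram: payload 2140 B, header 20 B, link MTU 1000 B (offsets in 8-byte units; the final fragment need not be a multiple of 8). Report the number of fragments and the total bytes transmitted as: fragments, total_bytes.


Max data per non-final fragment = floor((MTU - header)/8)*8 = floor((1000 - 20)/8)*8 = floor(980/8)*8 = 976 B
Final fragment needs no 8-byte alignment: it can carry up to MTU - header = 980 B
Non-final fragments needed = ceil((payload - 980) / 976) = ceil(1160/976) = ceil(1.1885) = 2
Number of fragments = 2 + 1 = 3
Fragment sizes (data): 2 * 976 B + 188 B (last, 188 <= 980 OK)
Total bytes sent = payload + n_frags * header = 2140 + 3*20 = 2140 + 60 = 2200 B

3, 2200


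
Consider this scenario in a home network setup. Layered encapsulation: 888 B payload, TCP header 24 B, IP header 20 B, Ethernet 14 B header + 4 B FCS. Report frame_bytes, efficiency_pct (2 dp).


TCP segment = 888 + 24 = 912 B
IP packet = 912 + 20 = 932 B
Ethernet frame = 932 + 14 + 4 = 950 B
Efficiency = app / frame = 888 / 950 = 0.934737 = 93.4737% -> 93.47% (2 dp)

950, 93.47


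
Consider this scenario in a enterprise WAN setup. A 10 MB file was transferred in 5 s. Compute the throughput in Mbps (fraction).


Given: file = 10 MB, time = 5 s
File in Mb = 10 * 8 = 80 Mb
Throughput = 80 / 5 Mbps
Throughput = 16 Mbps

16


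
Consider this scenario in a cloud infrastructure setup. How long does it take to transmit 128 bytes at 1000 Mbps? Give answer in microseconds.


Given: packet = 128 bytes, bandwidth = 1000 Mbps
Packet in bits = 128 * 8 = 1024 bits
Bandwidth = 1000 * 10^6 = 1000000000 bps
Time = 1024 / 1000000000 seconds
Time in us = 1024 * 10^6 / 1000000000 = 1.024

1.024


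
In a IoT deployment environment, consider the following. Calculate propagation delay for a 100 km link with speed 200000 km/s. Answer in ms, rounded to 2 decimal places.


Given: distance = 100 km, speed = 200000 km/s
Delay = distance / speed = 100 / 200000 seconds
Delay in ms = 100 * 1000 / 200000
Delay = 0.5000 ms
Rounded to 2 dp = 0.50 ms

0.50


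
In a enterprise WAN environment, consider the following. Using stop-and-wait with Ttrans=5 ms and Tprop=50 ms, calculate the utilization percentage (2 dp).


Given: Ttrans = 5 ms, Tprop = 50 ms
RTT = 2 * Tprop = 2 * 50 = 100 ms
U = Ttrans / (Ttrans + RTT)
U = 5 / (5 + 100)
U = 5 / 105 = 0.047619
U% = 4.76%

4.76


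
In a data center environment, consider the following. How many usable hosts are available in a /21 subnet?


Given: subnet mask /21
Host bits = 32 - 21 = 11
Total addresses = 2^11 = 2048
Usable hosts = 2048 - 2 (network + broadcast) = 2046

2046


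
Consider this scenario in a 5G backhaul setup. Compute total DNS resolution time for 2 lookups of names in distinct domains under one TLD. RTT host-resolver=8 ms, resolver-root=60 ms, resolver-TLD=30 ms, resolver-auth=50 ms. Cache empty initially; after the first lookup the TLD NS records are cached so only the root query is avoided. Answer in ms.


Lookup 1 (cold cache): local + root + TLD + auth = 8 + 60 + 30 + 50 = 148 ms
Lookups 2..2 (TLD NS cached -> skip root; new domain -> still ask TLD and auth): local + TLD + auth = 8 + 30 + 50 = 88 ms each
Remaining 1 lookups: 1 * 88 = 88 ms
Total = 148 + 88 = 236 ms

236


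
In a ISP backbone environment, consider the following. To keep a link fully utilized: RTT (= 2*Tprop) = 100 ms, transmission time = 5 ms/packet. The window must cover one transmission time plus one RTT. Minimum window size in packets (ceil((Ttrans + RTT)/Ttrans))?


Given: Ttrans = 5 ms, RTT = 100 ms (= 2 * Tprop, Tprop = 50 ms)
Time until first ACK returns = Ttrans + RTT = 5 + 100 = 105 ms
Need W * Ttrans >= Ttrans + RTT  ->  W >= (Ttrans + RTT) / Ttrans
(Ttrans + RTT) / Ttrans = 105 / 5 = 21
W_min = ceil(21) = 21

21


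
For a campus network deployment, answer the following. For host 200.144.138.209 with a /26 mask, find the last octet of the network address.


Given: IP = 200.144.138.209, prefix = /26
Subnet mask = 255.255.255.192
Last octet of IP: 209
Last octet of mask: 192
Network last octet = 209 AND 192 = 192

192


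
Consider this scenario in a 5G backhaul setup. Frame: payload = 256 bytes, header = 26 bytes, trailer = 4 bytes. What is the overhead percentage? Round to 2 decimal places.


Given: payload = 256 B, header = 26 B, trailer = 4 B
Overhead bytes = header + trailer = 26 + 4 = 30
Total frame = payload + overhead = 256 + 30 = 286
Overhead % = 30 / 286 * 100 = 10.4895% -> 10.49% (2 dp)

10.49


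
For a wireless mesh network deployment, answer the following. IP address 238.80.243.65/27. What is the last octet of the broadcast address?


Given: IP = 238.80.243.65, prefix = /27
Host bits = 32 - 27 = 5
Network last octet = 65 AND mask = 64
Host part size = 2^5 - 1 = 31
Broadcast last octet = 64 OR 31 = 95

95


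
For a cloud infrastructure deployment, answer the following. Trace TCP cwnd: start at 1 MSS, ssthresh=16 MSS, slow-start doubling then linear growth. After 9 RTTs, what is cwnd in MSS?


RTT 0: cwnd = 1 MSS (initial)
RTT 1: cwnd = 2 MSS (slow start, doubled)
RTT 2: cwnd = 4 MSS (slow start, doubled)
RTT 3: cwnd = 8 MSS (slow start, doubled)
RTT 4: cwnd = 16 MSS (slow start, doubled)
RTT 5: cwnd = 17 MSS (congestion avoidance, +1)
RTT 6: cwnd = 18 MSS (congestion avoidance, +1)
RTT 7: cwnd = 19 MSS (congestion avoidance, +1)
RTT 8: cwnd = 20 MSS (congestion avoidance, +1)
RTT 9: cwnd = 21 MSS (congestion avoidance, +1)

21


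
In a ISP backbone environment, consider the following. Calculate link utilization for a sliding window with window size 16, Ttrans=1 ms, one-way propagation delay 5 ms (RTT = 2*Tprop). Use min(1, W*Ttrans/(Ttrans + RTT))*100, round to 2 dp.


Given: W = 16, Ttrans = 1 ms, RTT = 10 ms (= 2 * Tprop, Tprop = 5 ms)
Cycle time = Ttrans + RTT = 1 + 10 = 11 ms (first packet sent until its ACK returns)
W * Ttrans = 16 * 1 = 16 ms of sending per cycle
W * Ttrans / (Ttrans + RTT) = 16 / 11 = 1.454545
U = min(1, 1.454545) = 1.000000
U% = 100.00%

100.00


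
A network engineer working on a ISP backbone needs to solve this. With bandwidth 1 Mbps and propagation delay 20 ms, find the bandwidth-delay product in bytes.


Given: bandwidth = 1 Mbps, delay = 20 ms
BDP in bits = 1 * 10^6 * 20 / 1000
BDP in bits = 20000
BDP in bytes = 20000 / 8 = 2500

2500


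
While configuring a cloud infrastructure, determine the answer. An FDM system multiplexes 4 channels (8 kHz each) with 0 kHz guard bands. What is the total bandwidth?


Given: 4 channels, 8 kHz each, guard = 0 kHz
Channel bandwidth = 4 * 8 = 32 kHz
Guard bands = 3 gaps * 0 kHz = 0 kHz
Total = 32 + 0 = 32 kHz

32


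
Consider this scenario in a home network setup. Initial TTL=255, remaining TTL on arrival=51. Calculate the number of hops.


Given: initial TTL = 255, received TTL = 51
Hops = initial TTL - received TTL
Hops = 255 - 51 = 204

204


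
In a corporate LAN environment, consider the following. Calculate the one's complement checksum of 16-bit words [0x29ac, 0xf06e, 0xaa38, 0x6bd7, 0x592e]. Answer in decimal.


Given words: [0x29ac, 0xf06e, 0xaa38, 0x6bd7, 0x592e]
Step 1: Sum all words
Raw sum = 10668 + 61550 + 43576 + 27607 + 22830 = 166231
Step 2: Fold carry: (35159 + 2) = 35161
One's complement = ~35161 & 0xFFFF = 30374

30374


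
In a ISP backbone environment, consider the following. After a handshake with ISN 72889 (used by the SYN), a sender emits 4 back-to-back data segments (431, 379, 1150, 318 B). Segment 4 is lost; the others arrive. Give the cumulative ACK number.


SYN uses sequence number 72889; first data byte = ISN + 1 = 72890.
Segment 1: SEQ = 72890, len = 431 B, covers [72890, 73320]
Segment 2: SEQ = 73321, len = 379 B, covers [73321, 73699]
Segment 3: SEQ = 73700, len = 1150 B, covers [73700, 74849]
Segment 4: SEQ = 74850, len = 318 B, covers [74850, 75167] [LOST]
In-order data received: bytes [72890, 74849] (segments 1..3).
Segment 4 missing -> gap begins at byte 74850.
Cumulative ACK = next expected in-order byte = 72890 + 431 + 379 + 1150 = 74850

74850


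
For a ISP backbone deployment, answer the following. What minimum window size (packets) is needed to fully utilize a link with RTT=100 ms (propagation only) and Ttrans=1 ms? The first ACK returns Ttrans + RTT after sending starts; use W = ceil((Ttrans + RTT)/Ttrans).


Given: Ttrans = 1 ms, RTT = 100 ms (= 2 * Tprop, Tprop = 50 ms)
Time until first ACK returns = Ttrans + RTT = 1 + 100 = 101 ms
Need W * Ttrans >= Ttrans + RTT  ->  W >= (Ttrans + RTT) / Ttrans
(Ttrans + RTT) / Ttrans = 101 / 1 = 101
W_min = ceil(101) = 101

101


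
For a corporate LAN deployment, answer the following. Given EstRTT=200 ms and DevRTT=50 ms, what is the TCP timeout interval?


Given: EstRTT = 200 ms, DevRTT = 50 ms
Timeout = EstRTT + 4 * DevRTT
4 * DevRTT = 4 * 50 = 200
Timeout = 200 + 200 = 400 ms

400


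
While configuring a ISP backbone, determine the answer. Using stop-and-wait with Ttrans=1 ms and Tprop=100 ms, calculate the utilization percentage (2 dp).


Given: Ttrans = 1 ms, Tprop = 100 ms
RTT = 2 * Tprop = 2 * 100 = 200 ms
U = Ttrans / (Ttrans + RTT)
U = 1 / (1 + 200)
U = 1 / 201 = 0.004975
U% = 0.50%

0.50


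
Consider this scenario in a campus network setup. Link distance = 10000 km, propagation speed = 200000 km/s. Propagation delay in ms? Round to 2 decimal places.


Given: distance = 10000 km, speed = 200000 km/s
Delay = distance / speed = 10000 / 200000 seconds
Delay in ms = 10000 * 1000 / 200000
Delay = 50.0000 ms
Rounded to 2 dp = 50.00 ms

50.00


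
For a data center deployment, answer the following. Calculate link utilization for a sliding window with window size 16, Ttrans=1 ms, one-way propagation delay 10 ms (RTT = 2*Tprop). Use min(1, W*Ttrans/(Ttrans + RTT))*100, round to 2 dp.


Given: W = 16, Ttrans = 1 ms, RTT = 20 ms (= 2 * Tprop, Tprop = 10 ms)
Cycle time = Ttrans + RTT = 1 + 20 = 21 ms (first packet sent until its ACK returns)
W * Ttrans = 16 * 1 = 16 ms of sending per cycle
W * Ttrans / (Ttrans + RTT) = 16 / 21 = 0.761905
U = min(1, 0.761905) = 0.761905
U% = 76.19%

76.19


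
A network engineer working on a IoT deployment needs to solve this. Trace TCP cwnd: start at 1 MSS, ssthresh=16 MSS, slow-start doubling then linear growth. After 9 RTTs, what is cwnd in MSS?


RTT 0: cwnd = 1 MSS (initial)
RTT 1: cwnd = 2 MSS (slow start, doubled)
RTT 2: cwnd = 4 MSS (slow start, doubled)
RTT 3: cwnd = 8 MSS (slow start, doubled)
RTT 4: cwnd = 16 MSS (slow start, doubled)
RTT 5: cwnd = 17 MSS (congestion avoidance, +1)
RTT 6: cwnd = 18 MSS (congestion avoidance, +1)
RTT 7: cwnd = 19 MSS (congestion avoidance, +1)
RTT 8: cwnd = 20 MSS (congestion avoidance, +1)
RTT 9: cwnd = 21 MSS (congestion avoidance, +1)

21


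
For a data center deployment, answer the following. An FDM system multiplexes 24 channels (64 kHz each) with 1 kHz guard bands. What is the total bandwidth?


Given: 24 channels, 64 kHz each, guard = 1 kHz
Channel bandwidth = 24 * 64 = 1536 kHz
Guard bands = 23 gaps * 1 kHz = 23 kHz
Total = 1536 + 23 = 1559 kHz

1559


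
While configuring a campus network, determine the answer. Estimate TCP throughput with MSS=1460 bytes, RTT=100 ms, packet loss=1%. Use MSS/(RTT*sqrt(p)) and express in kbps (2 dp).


Given: MSS = 1460 bytes, RTT = 100 ms, loss = 1%
RTT in seconds = 100 / 1000 = 0.1
Loss rate = 1% = 0.01
sqrt(loss) = sqrt(0.01) = 0.1
Throughput (bytes/s) = 1460 / (0.1 * 0.1) = 146000.0000
Throughput (kbps) = 146000.0000 * 8 / 1000 = 1168.000000 -> 1168.00 kbps (2 dp)

1168.00


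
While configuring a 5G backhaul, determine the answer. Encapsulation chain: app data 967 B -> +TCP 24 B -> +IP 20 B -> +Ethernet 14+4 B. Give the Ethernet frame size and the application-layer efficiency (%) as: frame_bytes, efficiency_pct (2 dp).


TCP segment = 967 + 24 = 991 B
IP packet = 991 + 20 = 1011 B
Ethernet frame = 1011 + 14 + 4 = 1029 B
Efficiency = app / frame = 967 / 1029 = 0.939747 = 93.9747% -> 93.97% (2 dp)

1029, 93.97


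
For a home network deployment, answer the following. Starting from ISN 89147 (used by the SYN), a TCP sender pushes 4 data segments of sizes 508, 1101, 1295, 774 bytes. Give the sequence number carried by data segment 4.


The SYN occupies sequence number ISN = 89147, so the first data byte is ISN + 1 = 89148.
SEQ of data segment i = (ISN + 1) + sum of payload sizes of segments 1..i-1.
Segment 1: SEQ = 89148, payload = 508 bytes
Segment 2: SEQ = 89656, payload = 1101 bytes
Segment 3: SEQ = 90757, payload = 1295 bytes
Segment 4: SEQ = 92052, payload = 774 bytes
SEQ of segment 4 = 89148 + 508 + 1101 + 1295 = 92052

92052


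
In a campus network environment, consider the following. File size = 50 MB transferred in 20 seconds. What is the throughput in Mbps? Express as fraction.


Given: file = 50 MB, time = 20 s
File in Mb = 50 * 8 = 400 Mb
Throughput = 400 / 20 Mbps
Throughput = 20 Mbps

20


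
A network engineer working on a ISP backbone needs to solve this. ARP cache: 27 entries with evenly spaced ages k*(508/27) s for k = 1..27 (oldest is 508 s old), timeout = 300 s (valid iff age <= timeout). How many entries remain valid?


Ages are k * 508/27 s for k = 1..27 (spacing = 18.8148 s).
Entry k is valid iff k * 508/27 <= 300 iff k <= 27 * 300 / 508 = 15.9449
n_valid = floor(15.9449) = 15
(n_stale = 27 - 15 = 12)

15


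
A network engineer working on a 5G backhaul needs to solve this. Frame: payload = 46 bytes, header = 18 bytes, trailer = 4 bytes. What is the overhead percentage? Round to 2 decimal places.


Given: payload = 46 B, header = 18 B, trailer = 4 B
Overhead bytes = header + trailer = 18 + 4 = 22
Total frame = payload + overhead = 46 + 22 = 68
Overhead % = 22 / 68 * 100 = 32.3529% -> 32.35% (2 dp)

32.35


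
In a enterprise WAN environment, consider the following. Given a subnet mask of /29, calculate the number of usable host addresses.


Given: subnet mask /29
Host bits = 32 - 29 = 3
Total addresses = 2^3 = 8
Usable hosts = 8 - 2 (network + broadcast) = 6

6


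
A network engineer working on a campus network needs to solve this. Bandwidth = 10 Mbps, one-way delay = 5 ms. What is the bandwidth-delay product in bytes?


Given: bandwidth = 10 Mbps, delay = 5 ms
BDP in bits = 10 * 10^6 * 5 / 1000
BDP in bits = 50000
BDP in bytes = 50000 / 8 = 6250

6250


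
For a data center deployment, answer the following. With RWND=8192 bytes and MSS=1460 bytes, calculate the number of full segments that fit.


Given: RWND = 8192 bytes, MSS = 1460 bytes
Full segments = floor(RWND / MSS)
Full segments = floor(8192 / 1460)
Full segments = floor(5.611) = 5

5


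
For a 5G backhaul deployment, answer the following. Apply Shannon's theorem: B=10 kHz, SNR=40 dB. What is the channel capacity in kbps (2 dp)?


Given: B = 10 kHz, SNR = 40 dB
SNR linear = 10^(40/10) = 10000
1 + SNR = 10001
log2(10001) = 13.2878566418
C = 10 * 1000 * 13.2878566418 = 132878.5664 bps
C = 132.878566 kbps -> 132.88 kbps (2 dp)

132.88


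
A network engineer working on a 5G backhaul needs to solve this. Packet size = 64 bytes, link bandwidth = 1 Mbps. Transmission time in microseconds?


Given: packet = 64 bytes, bandwidth = 1 Mbps
Packet in bits = 64 * 8 = 512 bits
Bandwidth = 1 * 10^6 = 1000000 bps
Time = 512 / 1000000 seconds
Time in us = 512 * 10^6 / 1000000 = 512

512


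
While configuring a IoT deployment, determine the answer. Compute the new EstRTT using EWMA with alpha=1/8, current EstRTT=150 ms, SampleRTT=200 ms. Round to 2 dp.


Given: EstRTT = 150 ms, SampleRTT = 200 ms, alpha = 1/8
New EstRTT = (1 - alpha) * EstRTT + alpha * SampleRTT
(7/8) * 150 = 131.25
(1/8) * 200 = 25
New EstRTT = 131.25 + 25 = 156.25 ms -> 156.25 ms (2 dp)

156.25


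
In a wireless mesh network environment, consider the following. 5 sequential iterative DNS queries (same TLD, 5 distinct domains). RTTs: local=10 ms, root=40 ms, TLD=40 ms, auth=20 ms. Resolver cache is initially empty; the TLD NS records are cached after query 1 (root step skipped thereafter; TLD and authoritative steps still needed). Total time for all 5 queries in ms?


Lookup 1 (cold cache): local + root + TLD + auth = 10 + 40 + 40 + 20 = 110 ms
Lookups 2..5 (TLD NS cached -> skip root; new domain -> still ask TLD and auth): local + TLD + auth = 10 + 40 + 20 = 70 ms each
Remaining 4 lookups: 4 * 70 = 280 ms
Total = 110 + 280 = 390 ms

390


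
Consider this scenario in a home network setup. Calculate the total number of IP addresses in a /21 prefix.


Given: CIDR prefix /21
Host bits = 32 - 21 = 11
Total addresses = 2^11 = 2048

2048


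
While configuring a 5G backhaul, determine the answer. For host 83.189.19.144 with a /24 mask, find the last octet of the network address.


Given: IP = 83.189.19.144, prefix = /24
Subnet mask = 255.255.255.0
Last octet of IP: 144
Last octet of mask: 0
Network last octet = 144 AND 0 = 0

0


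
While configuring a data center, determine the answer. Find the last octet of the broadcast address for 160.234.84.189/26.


Given: IP = 160.234.84.189, prefix = /26
Host bits = 32 - 26 = 6
Network last octet = 189 AND mask = 128
Host part size = 2^6 - 1 = 63
Broadcast last octet = 128 OR 63 = 191

191


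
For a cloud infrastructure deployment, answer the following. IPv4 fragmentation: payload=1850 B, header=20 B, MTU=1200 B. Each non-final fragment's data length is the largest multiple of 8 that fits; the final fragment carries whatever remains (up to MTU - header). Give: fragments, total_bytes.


Max data per non-final fragment = floor((MTU - header)/8)*8 = floor((1200 - 20)/8)*8 = floor(1180/8)*8 = 1176 B
Final fragment needs no 8-byte alignment: it can carry up to MTU - header = 1180 B
Non-final fragments needed = ceil((payload - 1180) / 1176) = ceil(670/1176) = ceil(0.5697) = 1
Number of fragments = 1 + 1 = 2
Fragment sizes (data): 1 * 1176 B + 674 B (last, 674 <= 1180 OK)
Total bytes sent = payload + n_frags * header = 1850 + 2*20 = 1850 + 40 = 1890 B

2, 1890


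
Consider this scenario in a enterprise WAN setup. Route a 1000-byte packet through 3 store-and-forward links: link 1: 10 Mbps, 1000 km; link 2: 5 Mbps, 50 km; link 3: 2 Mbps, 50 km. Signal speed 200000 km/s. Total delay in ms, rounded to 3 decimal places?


Packet = 1000 bytes = 8000 bits. Store-and-forward: sum (t_trans + t_prop) per link.
Link 1: t_trans = 8000/(10*10^6) s = 0.8000 ms; t_prop = 1000/200000 s = 5.0000 ms; subtotal = 5.8000 ms
Link 2: t_trans = 8000/(5*10^6) s = 1.6000 ms; t_prop = 50/200000 s = 0.2500 ms; subtotal = 1.8500 ms
Link 3: t_trans = 8000/(2*10^6) s = 4.0000 ms; t_prop = 50/200000 s = 0.2500 ms; subtotal = 4.2500 ms
End-to-end = 5.8000 + 1.8500 + 4.2500 = 11.9000 ms -> 11.900 ms (3 dp)

11.900


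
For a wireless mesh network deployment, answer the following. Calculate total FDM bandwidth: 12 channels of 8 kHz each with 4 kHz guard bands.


Given: 12 channels, 8 kHz each, guard = 4 kHz
Channel bandwidth = 12 * 8 = 96 kHz
Guard bands = 11 gaps * 4 kHz = 44 kHz
Total = 96 + 44 = 140 kHz

140


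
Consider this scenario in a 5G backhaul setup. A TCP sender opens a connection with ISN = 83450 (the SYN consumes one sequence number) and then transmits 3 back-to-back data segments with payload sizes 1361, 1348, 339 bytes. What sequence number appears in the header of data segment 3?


The SYN occupies sequence number ISN = 83450, so the first data byte is ISN + 1 = 83451.
SEQ of data segment i = (ISN + 1) + sum of payload sizes of segments 1..i-1.
Segment 1: SEQ = 83451, payload = 1361 bytes
Segment 2: SEQ = 84812, payload = 1348 bytes
Segment 3: SEQ = 86160, payload = 339 bytes
SEQ of segment 3 = 83451 + 1361 + 1348 = 86160

86160


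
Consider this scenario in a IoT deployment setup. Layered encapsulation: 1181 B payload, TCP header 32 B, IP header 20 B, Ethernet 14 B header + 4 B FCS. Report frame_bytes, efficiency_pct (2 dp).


TCP segment = 1181 + 32 = 1213 B
IP packet = 1213 + 20 = 1233 B
Ethernet frame = 1233 + 14 + 4 = 1251 B
Efficiency = app / frame = 1181 / 1251 = 0.944045 = 94.4045% -> 94.40% (2 dp)

1251, 94.40


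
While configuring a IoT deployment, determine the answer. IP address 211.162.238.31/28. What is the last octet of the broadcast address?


Given: IP = 211.162.238.31, prefix = /28
Host bits = 32 - 28 = 4
Network last octet = 31 AND mask = 16
Host part size = 2^4 - 1 = 15
Broadcast last octet = 16 OR 15 = 31

31


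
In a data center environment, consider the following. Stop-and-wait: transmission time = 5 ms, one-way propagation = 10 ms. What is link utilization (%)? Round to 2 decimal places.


Given: Ttrans = 5 ms, Tprop = 10 ms
RTT = 2 * Tprop = 2 * 10 = 20 ms
U = Ttrans / (Ttrans + RTT)
U = 5 / (5 + 20)
U = 5 / 25 = 0.2
U% = 20.00%

20.00


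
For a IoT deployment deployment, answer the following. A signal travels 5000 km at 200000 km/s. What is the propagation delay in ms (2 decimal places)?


Given: distance = 5000 km, speed = 200000 km/s
Delay = distance / speed = 5000 / 200000 seconds
Delay in ms = 5000 * 1000 / 200000
Delay = 25.0000 ms
Rounded to 2 dp = 25.00 ms

25.00


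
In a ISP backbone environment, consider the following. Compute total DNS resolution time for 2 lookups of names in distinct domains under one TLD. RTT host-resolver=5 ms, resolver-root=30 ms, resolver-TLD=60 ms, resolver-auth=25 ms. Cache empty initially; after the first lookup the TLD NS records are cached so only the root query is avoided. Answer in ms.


Lookup 1 (cold cache): local + root + TLD + auth = 5 + 30 + 60 + 25 = 120 ms
Lookups 2..2 (TLD NS cached -> skip root; new domain -> still ask TLD and auth): local + TLD + auth = 5 + 60 + 25 = 90 ms each
Remaining 1 lookups: 1 * 90 = 90 ms
Total = 120 + 90 = 210 ms

210


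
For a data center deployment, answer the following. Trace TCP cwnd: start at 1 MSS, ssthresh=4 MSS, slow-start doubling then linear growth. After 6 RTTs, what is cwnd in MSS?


RTT 0: cwnd = 1 MSS (initial)
RTT 1: cwnd = 2 MSS (slow start, doubled)
RTT 2: cwnd = 4 MSS (slow start, doubled)
RTT 3: cwnd = 5 MSS (congestion avoidance, +1)
RTT 4: cwnd = 6 MSS (congestion avoidance, +1)
RTT 5: cwnd = 7 MSS (congestion avoidance, +1)
RTT 6: cwnd = 8 MSS (congestion avoidance, +1)

8


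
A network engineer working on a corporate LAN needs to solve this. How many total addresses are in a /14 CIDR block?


Given: CIDR prefix /14
Host bits = 32 - 14 = 18
Total addresses = 2^18 = 262144

262144


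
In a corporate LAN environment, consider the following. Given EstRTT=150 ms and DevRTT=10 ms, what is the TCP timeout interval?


Given: EstRTT = 150 ms, DevRTT = 10 ms
Timeout = EstRTT + 4 * DevRTT
4 * DevRTT = 4 * 10 = 40
Timeout = 150 + 40 = 190 ms

190


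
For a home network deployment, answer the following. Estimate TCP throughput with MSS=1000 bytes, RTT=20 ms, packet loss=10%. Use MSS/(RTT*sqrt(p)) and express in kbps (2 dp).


Given: MSS = 1000 bytes, RTT = 20 ms, loss = 10%
RTT in seconds = 20 / 1000 = 0.02
Loss rate = 10% = 0.1
sqrt(loss) = sqrt(0.1) = 0.316227766017
Throughput (bytes/s) = 1000 / (0.02 * 0.316227766017) = 158113.8830
Throughput (kbps) = 158113.8830 * 8 / 1000 = 1264.911064 -> 1264.91 kbps (2 dp)

1264.91


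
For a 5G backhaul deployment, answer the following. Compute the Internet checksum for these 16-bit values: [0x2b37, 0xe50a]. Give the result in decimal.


Given words: [0x2b37, 0xe50a]
Step 1: Sum all words
Raw sum = 11063 + 58634 = 69697
Step 2: Fold carry: (4161 + 1) = 4162
One's complement = ~4162 & 0xFFFF = 61373

61373


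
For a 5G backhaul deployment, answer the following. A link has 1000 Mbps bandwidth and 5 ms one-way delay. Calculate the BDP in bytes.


Given: bandwidth = 1000 Mbps, delay = 5 ms
BDP in bits = 1000 * 10^6 * 5 / 1000
BDP in bits = 5000000
BDP in bytes = 5000000 / 8 = 625000

625000


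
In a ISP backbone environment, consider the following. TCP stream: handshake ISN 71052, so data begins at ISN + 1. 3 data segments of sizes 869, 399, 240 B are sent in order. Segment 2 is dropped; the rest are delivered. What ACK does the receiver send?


SYN uses sequence number 71052; first data byte = ISN + 1 = 71053.
Segment 1: SEQ = 71053, len = 869 B, covers [71053, 71921]
Segment 2: SEQ = 71922, len = 399 B, covers [71922, 72320] [LOST]
Segment 3: SEQ = 72321, len = 240 B, covers [72321, 72560]
In-order data received: bytes [71053, 71921] (segments 1..1).
Segment 2 missing -> gap begins at byte 71922; later segments buffered out of order.
Cumulative ACK = next expected in-order byte = 71053 + 869 = 71922

71922


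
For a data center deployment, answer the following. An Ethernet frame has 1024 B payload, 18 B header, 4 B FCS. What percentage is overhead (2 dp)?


Given: payload = 1024 B, header = 18 B, trailer = 4 B
Overhead bytes = header + trailer = 18 + 4 = 22
Total frame = payload + overhead = 1024 + 22 = 1046
Overhead % = 22 / 1046 * 100 = 2.1033% -> 2.10% (2 dp)

2.10


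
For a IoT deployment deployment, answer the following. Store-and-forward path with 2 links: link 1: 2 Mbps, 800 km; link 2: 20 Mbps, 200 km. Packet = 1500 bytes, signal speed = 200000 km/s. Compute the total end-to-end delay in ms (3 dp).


Packet = 1500 bytes = 12000 bits. Store-and-forward: sum (t_trans + t_prop) per link.
Link 1: t_trans = 12000/(2*10^6) s = 6.0000 ms; t_prop = 800/200000 s = 4.0000 ms; subtotal = 10.0000 ms
Link 2: t_trans = 12000/(20*10^6) s = 0.6000 ms; t_prop = 200/200000 s = 1.0000 ms; subtotal = 1.6000 ms
End-to-end = 10.0000 + 1.6000 = 11.6000 ms -> 11.600 ms (3 dp)

11.600


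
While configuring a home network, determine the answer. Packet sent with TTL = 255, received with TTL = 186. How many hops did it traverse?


Given: initial TTL = 255, received TTL = 186
Hops = initial TTL - received TTL
Hops = 255 - 186 = 69

69


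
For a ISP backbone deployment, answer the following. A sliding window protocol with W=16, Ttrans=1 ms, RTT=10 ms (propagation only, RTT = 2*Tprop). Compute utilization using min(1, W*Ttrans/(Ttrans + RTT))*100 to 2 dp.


Given: W = 16, Ttrans = 1 ms, RTT = 10 ms (= 2 * Tprop, Tprop = 5 ms)
Cycle time = Ttrans + RTT = 1 + 10 = 11 ms (first packet sent until its ACK returns)
W * Ttrans = 16 * 1 = 16 ms of sending per cycle
W * Ttrans / (Ttrans + RTT) = 16 / 11 = 1.454545
U = min(1, 1.454545) = 1.000000
U% = 100.00%

100.00


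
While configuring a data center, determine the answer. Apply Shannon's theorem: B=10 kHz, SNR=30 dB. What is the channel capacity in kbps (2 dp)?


Given: B = 10 kHz, SNR = 30 dB
SNR linear = 10^(30/10) = 1000
1 + SNR = 1001
log2(1001) = 9.9672262588
C = 10 * 1000 * 9.9672262588 = 99672.2626 bps
C = 99.672263 kbps -> 99.67 kbps (2 dp)

99.67
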